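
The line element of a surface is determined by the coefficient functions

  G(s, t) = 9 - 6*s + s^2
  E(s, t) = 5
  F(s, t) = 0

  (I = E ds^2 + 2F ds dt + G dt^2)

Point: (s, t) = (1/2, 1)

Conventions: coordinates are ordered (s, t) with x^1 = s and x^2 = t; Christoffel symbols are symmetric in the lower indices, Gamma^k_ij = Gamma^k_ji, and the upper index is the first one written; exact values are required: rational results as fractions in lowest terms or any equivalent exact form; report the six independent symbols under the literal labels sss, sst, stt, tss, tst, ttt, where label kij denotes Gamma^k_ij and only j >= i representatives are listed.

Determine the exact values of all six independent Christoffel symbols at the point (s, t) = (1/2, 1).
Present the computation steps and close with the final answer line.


E = 5, F = 0, G = 25/4 at the point
E_s = 0, E_t = 0, F_s = 0, F_t = 0, G_s = -5, G_t = 0
EG - F^2 = 125/4;  g^inv = (4/125) * [[25/4, 0], [0, 5]]
first-kind symbols [ij,l] = (1/2)(d_i g_jl + d_j g_il - d_l g_ij): [ss,s] = E_s/2 = 0, [ss,t] = F_s - E_t/2 = 0, [st,s] = E_t/2 = 0, [st,t] = G_s/2 = -5/2, [tt,s] = F_t - G_s/2 = 5/2, [tt,t] = G_t/2 = 0
Gamma^s_ij = (G*[ij,s] - F*[ij,t])/(EG - F^2), Gamma^t_ij = (E*[ij,t] - F*[ij,s])/(EG - F^2)

Answer: Gamma_sss = 0, Gamma_sst = 0, Gamma_stt = 1/2, Gamma_tss = 0, Gamma_tst = -2/5, Gamma_ttt = 0


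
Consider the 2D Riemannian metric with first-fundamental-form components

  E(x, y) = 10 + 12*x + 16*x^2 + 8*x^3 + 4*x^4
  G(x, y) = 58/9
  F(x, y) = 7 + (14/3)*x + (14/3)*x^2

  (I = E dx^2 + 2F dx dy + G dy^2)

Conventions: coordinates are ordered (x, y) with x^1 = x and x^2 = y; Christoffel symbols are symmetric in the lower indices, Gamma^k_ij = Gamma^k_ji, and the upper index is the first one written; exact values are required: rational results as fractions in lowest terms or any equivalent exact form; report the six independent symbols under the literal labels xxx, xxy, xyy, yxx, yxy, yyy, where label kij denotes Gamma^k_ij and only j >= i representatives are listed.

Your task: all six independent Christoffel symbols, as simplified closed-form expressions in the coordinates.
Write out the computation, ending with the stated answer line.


E = 10 + 12*x + 16*x^2 + 8*x^3 + 4*x^4; F = 7 + (14/3)*x + (14/3)*x^2; G = 58/9
Gamma^k_ij = (1/2) g^{kl} (d_i g_jl + d_j g_il - d_l g_ij), with g^inv = (1/(EG-F^2)) [[G, -F], [-F, E]]
first partials: E_x = 12 + 32*x + 24*x^2 + 16*x^3, E_y = 0, F_x = 14/3 + (28/3)*x, F_y = 0, G_x = 0, G_y = 0
D = EG - F^2 = 139/9 + 12*x + 16*x^2 + 8*x^3 + 4*x^4
expanded: Gamma^x_xx = (G E_x - 2F F_x + F E_y)/(2D), Gamma^x_xy = (G E_y - F G_x)/(2D), Gamma^x_yy = (2G F_y - G G_x - F G_y)/(2D), Gamma^y_xx = (2E F_x - E E_y - F E_x)/(2D), Gamma^y_xy = (E G_x - F E_y)/(2D), Gamma^y_yy = (E G_y - 2F F_y + F G_x)/(2D); substitute and cancel common factors

Answer: Gamma_xxx = (72*x^3 + 108*x^2 + 144*x + 54)/(36*x^4 + 72*x^3 + 144*x^2 + 108*x + 139), Gamma_xxy = 0, Gamma_xyy = 0, Gamma_yxx = (84*x + 42)/(36*x^4 + 72*x^3 + 144*x^2 + 108*x + 139), Gamma_yxy = 0, Gamma_yyy = 0


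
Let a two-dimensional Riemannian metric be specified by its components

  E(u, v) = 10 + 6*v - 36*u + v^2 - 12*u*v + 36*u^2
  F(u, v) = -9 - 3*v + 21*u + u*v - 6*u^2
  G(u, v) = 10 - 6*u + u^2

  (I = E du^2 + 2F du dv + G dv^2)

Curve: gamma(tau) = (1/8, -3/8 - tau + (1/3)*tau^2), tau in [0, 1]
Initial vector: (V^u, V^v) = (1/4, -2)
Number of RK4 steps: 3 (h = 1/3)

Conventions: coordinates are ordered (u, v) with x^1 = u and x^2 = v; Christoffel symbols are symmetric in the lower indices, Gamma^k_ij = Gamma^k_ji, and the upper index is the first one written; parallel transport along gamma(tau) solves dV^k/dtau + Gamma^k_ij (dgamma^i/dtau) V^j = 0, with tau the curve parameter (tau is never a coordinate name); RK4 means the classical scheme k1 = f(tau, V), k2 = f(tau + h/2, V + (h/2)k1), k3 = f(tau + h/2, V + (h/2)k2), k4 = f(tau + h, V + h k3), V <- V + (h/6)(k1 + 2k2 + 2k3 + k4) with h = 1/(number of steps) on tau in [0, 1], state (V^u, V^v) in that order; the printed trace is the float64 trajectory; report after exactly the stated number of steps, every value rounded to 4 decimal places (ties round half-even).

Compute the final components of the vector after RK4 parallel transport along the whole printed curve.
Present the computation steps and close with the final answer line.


gamma'(tau) = (0, -1 + (2/3)*tau); f(tau, V)^k = -Gamma^k_ij(gamma(tau)) gamma'^i(tau) V^j; h = 1/3; intermediate values shown to 6 dp
curve data and Christoffel symbols at the stage parameters:
  tau = 0.000000: gamma = (0.125000, -0.375000), gamma' = (0.000000, -1.000000); Gamma_uuu = -0.880196, Gamma_uuv = 0.146699, Gamma_uvv = 0.000000, Gamma_vuu = 1.349633, Gamma_vuv = -0.224939, Gamma_vvv = 0.000000
  tau = 0.166667: gamma = (0.125000, -0.532407), gamma' = (0.000000, -0.888889); Gamma_uuu = -0.843629, Gamma_uuv = 0.140605, Gamma_uvv = 0.000000, Gamma_vuu = 1.412111, Gamma_vuv = -0.235352, Gamma_vvv = 0.000000
  tau = 0.333333: gamma = (0.125000, -0.671296), gamma' = (0.000000, -0.777778); Gamma_uuu = -0.805603, Gamma_uuv = 0.134267, Gamma_uvv = 0.000000, Gamma_vuu = 1.467095, Gamma_vuv = -0.244516, Gamma_vvv = 0.000000
  tau = 0.500000: gamma = (0.125000, -0.791667), gamma' = (0.000000, -0.666667); Gamma_uuu = -0.768059, Gamma_uuv = 0.128010, Gamma_uvv = 0.000000, Gamma_vuu = 1.514173, Gamma_vuv = -0.252362, Gamma_vvv = 0.000000
  tau = 0.666667: gamma = (0.125000, -0.893519), gamma' = (0.000000, -0.555556); Gamma_uuu = -0.732859, Gamma_uuv = 0.122143, Gamma_uvv = 0.000000, Gamma_vuu = 1.553261, Gamma_vuv = -0.258877, Gamma_vvv = 0.000000
  tau = 0.833333: gamma = (0.125000, -0.976852), gamma' = (0.000000, -0.444444); Gamma_uuu = -0.701683, Gamma_uuv = 0.116947, Gamma_uvv = 0.000000, Gamma_vuu = 1.584527, Gamma_vuv = -0.264088, Gamma_vvv = 0.000000
  tau = 1.000000: gamma = (0.125000, -1.041667), gamma' = (0.000000, -0.333333); Gamma_uuu = -0.675947, Gamma_uuv = 0.112658, Gamma_uvv = 0.000000, Gamma_vuu = 1.608287, Gamma_vuv = -0.268048, Gamma_vvv = 0.000000
step 0: V^u = 0.2500, V^v = -2.0000
step 1: k1 = (0.036675, -0.056235), k2 = (0.032009, -0.053579), k3 = (0.031912, -0.053416), k4 = (0.027218, -0.049568); V <- V + (h/6)(k1 + 2k2 + 2k3 + k4): V^u = 0.2607, V^v = -2.0178
step 2: k1 = (0.027220, -0.049571), k2 = (0.022631, -0.044616), k3 = (0.022566, -0.044487), k4 = (0.018198, -0.038569); V <- V + (h/6)(k1 + 2k2 + 2k3 + k4): V^u = 0.2682, V^v = -2.0326
step 3: k1 = (0.018199, -0.038572), k2 = (0.014098, -0.031835), k3 = (0.014062, -0.031755), k4 = (0.010248, -0.024382); V <- V + (h/6)(k1 + 2k2 + 2k3 + k4): V^u = 0.2729, V^v = -2.0431

Answer: V^u = 0.2729, V^v = -2.0431


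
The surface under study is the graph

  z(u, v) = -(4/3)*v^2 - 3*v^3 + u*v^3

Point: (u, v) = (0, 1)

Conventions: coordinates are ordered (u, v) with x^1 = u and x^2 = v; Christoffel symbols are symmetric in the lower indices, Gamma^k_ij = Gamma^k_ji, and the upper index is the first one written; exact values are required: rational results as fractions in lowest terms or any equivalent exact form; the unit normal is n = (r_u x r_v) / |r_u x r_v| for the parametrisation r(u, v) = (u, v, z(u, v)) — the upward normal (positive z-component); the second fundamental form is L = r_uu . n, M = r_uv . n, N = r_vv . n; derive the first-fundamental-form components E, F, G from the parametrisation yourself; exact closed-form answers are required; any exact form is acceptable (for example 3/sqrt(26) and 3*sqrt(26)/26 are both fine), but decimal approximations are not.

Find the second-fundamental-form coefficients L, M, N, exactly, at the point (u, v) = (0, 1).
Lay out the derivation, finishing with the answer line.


z_u = 1, z_v = -35/3, z_uu = 0, z_uv = 3, z_vv = -62/3
E = 2, F = -35/3, G = 1234/9; answer radicand W^2 = 1243/9
unnormalised second-form numerators: l = 0, m = 3, n = -62/3; L = l/sqrt(1243/9), and similarly M = m/sqrt(W^2), N = n/sqrt(W^2)

Answer: L = 0, M = 9*sqrt(1243)/1243, N = -62*sqrt(1243)/1243


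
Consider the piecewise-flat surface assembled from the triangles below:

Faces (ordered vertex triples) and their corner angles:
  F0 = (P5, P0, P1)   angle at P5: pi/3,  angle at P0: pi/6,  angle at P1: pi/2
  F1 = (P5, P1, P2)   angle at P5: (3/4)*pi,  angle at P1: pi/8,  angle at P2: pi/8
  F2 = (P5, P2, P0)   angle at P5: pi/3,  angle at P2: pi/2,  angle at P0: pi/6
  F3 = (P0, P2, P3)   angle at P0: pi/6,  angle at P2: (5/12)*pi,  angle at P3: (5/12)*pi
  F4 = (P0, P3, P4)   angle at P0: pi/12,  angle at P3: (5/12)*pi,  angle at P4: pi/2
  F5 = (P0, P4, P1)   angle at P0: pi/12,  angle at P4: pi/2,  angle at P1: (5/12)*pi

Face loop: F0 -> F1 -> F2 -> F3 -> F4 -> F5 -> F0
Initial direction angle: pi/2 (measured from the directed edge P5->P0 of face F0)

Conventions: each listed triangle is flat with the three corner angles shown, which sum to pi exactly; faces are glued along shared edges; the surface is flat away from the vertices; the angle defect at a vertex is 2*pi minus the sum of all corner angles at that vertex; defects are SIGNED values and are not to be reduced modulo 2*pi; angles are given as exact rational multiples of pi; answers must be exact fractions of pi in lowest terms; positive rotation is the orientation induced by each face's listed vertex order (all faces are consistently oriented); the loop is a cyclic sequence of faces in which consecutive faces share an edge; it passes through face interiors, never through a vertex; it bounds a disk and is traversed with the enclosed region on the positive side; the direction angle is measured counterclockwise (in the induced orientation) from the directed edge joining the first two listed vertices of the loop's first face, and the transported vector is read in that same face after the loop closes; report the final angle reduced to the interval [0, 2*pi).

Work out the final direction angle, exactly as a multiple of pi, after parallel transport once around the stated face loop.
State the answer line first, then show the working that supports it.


Answer: final direction angle = (5/12)*pi

enclosed vertex P0: corner angles sum to (2/3)*pi, defect = 2*pi - (2/3)*pi = (4/3)*pi
enclosed vertex P5: corner angles sum to (17/12)*pi, defect = 2*pi - (17/12)*pi = (7/12)*pi
by Gauss-Bonnet the loop rotates the vector by the enclosed defect sum (positive orientation, mod 2*pi)
final angle = pi/2 + (23/12)*pi = (5/12)*pi (mod 2*pi)


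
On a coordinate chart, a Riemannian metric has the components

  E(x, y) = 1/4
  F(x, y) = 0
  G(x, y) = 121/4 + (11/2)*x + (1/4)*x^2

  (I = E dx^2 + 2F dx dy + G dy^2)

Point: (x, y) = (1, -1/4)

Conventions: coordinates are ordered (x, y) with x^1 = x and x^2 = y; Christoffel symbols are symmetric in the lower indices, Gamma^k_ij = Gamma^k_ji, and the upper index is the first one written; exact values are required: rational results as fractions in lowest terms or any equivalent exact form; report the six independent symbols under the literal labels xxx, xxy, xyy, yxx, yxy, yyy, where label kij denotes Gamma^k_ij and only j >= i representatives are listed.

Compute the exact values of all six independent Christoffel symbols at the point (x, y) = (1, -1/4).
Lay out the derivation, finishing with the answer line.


E = 1/4, F = 0, G = 36 at the point
E_x = 0, E_y = 0, F_x = 0, F_y = 0, G_x = 6, G_y = 0
EG - F^2 = 9;  g^inv = (1/9) * [[36, 0], [0, 1/4]]
first-kind symbols [ij,l] = (1/2)(d_i g_jl + d_j g_il - d_l g_ij): [xx,x] = E_x/2 = 0, [xx,y] = F_x - E_y/2 = 0, [xy,x] = E_y/2 = 0, [xy,y] = G_x/2 = 3, [yy,x] = F_y - G_x/2 = -3, [yy,y] = G_y/2 = 0
Gamma^x_ij = (G*[ij,x] - F*[ij,y])/(EG - F^2), Gamma^y_ij = (E*[ij,y] - F*[ij,x])/(EG - F^2)

Answer: Gamma_xxx = 0, Gamma_xxy = 0, Gamma_xyy = -12, Gamma_yxx = 0, Gamma_yxy = 1/12, Gamma_yyy = 0


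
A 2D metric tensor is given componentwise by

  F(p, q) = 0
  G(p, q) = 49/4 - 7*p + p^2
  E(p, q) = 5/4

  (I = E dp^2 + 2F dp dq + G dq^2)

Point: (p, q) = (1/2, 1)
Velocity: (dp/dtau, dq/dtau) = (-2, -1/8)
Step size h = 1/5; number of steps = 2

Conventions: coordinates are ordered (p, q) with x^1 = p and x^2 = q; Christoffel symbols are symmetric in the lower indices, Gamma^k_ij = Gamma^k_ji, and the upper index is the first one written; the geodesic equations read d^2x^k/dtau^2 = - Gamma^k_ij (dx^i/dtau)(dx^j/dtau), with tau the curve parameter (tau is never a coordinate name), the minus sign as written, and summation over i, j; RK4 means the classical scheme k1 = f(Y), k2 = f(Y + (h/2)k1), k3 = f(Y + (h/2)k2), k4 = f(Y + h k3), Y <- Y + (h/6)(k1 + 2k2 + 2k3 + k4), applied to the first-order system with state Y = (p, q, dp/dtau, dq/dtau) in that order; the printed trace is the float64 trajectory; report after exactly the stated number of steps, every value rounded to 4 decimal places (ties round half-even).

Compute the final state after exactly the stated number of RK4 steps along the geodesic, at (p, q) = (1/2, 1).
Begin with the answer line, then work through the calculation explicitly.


Answer: p = -0.3024, q = 0.9605, dp/dtau = -2.0106, dq/dtau = -0.0778

f(Y) = (dp/dtau, dq/dtau, -Gamma^p_ij Y'^i Y'^j, -Gamma^q_ij Y'^i Y'^j) with the Gammas evaluated at the stage position; h = 0.200000; intermediate values shown to 6 dp
step 0: p = 0.5000, q = 1.0000, dp/dtau = -2.0000, dq/dtau = -0.1250
step 1:
  k1: at (p, q) = (0.500000, 1.000000), (dp/dtau, dq/dtau) = (-2.000000, -0.125000); Gamma_ppp = 0.000000, Gamma_ppq = 0.000000, Gamma_pqq = 2.400000, Gamma_qpp = 0.000000, Gamma_qpq = -0.333333, Gamma_qqq = 0.000000; k1 = (-2.000000, -0.125000, -0.037500, 0.166667)
  k2: at (p, q) = (0.300000, 0.987500), (dp/dtau, dq/dtau) = (-2.003750, -0.108333); Gamma_ppp = 0.000000, Gamma_ppq = 0.000000, Gamma_pqq = 2.560000, Gamma_qpp = 0.000000, Gamma_qpq = -0.312500, Gamma_qqq = 0.000000; k2 = (-2.003750, -0.108333, -0.030044, 0.135671)
  k3: at (p, q) = (0.299625, 0.989167), (dp/dtau, dq/dtau) = (-2.003004, -0.111433); Gamma_ppp = 0.000000, Gamma_ppq = 0.000000, Gamma_pqq = 2.560300, Gamma_qpp = 0.000000, Gamma_qpq = -0.312463, Gamma_qqq = 0.000000; k3 = (-2.003004, -0.111433, -0.031792, 0.139484)
  k4: at (p, q) = (0.099399, 0.977713), (dp/dtau, dq/dtau) = (-2.006358, -0.097103); Gamma_ppp = 0.000000, Gamma_ppq = 0.000000, Gamma_pqq = 2.720481, Gamma_qpp = 0.000000, Gamma_qpq = -0.294066, Gamma_qqq = 0.000000; k4 = (-2.006358, -0.097103, -0.025651, 0.114582)
  Y <- Y + (h/6)(k1 + 2k2 + 2k3 + k4): p = 0.0993, q = 0.9779, dp/dtau = -2.0062, dq/dtau = -0.0973
step 2:
  k1: at (p, q) = (0.099338, 0.977945), (dp/dtau, dq/dtau) = (-2.006227, -0.097281); Gamma_ppp = 0.000000, Gamma_ppq = 0.000000, Gamma_pqq = 2.720530, Gamma_qpp = 0.000000, Gamma_qpq = -0.294060, Gamma_qqq = 0.000000; k1 = (-2.006227, -0.097281, -0.025746, 0.114783)
  k2: at (p, q) = (-0.101285, 0.968217), (dp/dtau, dq/dtau) = (-2.008802, -0.085803); Gamma_ppp = 0.000000, Gamma_ppq = 0.000000, Gamma_pqq = 2.881028, Gamma_qpp = 0.000000, Gamma_qpq = -0.277679, Gamma_qqq = 0.000000; k2 = (-2.008802, -0.085803, -0.021211, 0.095722)
  k3: at (p, q) = (-0.101542, 0.969365), (dp/dtau, dq/dtau) = (-2.008349, -0.087709); Gamma_ppp = 0.000000, Gamma_ppq = 0.000000, Gamma_pqq = 2.881234, Gamma_qpp = 0.000000, Gamma_qpq = -0.277659, Gamma_qqq = 0.000000; k3 = (-2.008349, -0.087709, -0.022165, 0.097820)
  k4: at (p, q) = (-0.302332, 0.960404), (dp/dtau, dq/dtau) = (-2.010660, -0.077717); Gamma_ppp = 0.000000, Gamma_ppq = 0.000000, Gamma_pqq = 3.041866, Gamma_qpp = 0.000000, Gamma_qpq = -0.262997, Gamma_qqq = 0.000000; k4 = (-2.010660, -0.077717, -0.018373, 0.082194)
  Y <- Y + (h/6)(k1 + 2k2 + 2k3 + k4): p = -0.3024, q = 0.9605, dp/dtau = -2.0106, dq/dtau = -0.0778


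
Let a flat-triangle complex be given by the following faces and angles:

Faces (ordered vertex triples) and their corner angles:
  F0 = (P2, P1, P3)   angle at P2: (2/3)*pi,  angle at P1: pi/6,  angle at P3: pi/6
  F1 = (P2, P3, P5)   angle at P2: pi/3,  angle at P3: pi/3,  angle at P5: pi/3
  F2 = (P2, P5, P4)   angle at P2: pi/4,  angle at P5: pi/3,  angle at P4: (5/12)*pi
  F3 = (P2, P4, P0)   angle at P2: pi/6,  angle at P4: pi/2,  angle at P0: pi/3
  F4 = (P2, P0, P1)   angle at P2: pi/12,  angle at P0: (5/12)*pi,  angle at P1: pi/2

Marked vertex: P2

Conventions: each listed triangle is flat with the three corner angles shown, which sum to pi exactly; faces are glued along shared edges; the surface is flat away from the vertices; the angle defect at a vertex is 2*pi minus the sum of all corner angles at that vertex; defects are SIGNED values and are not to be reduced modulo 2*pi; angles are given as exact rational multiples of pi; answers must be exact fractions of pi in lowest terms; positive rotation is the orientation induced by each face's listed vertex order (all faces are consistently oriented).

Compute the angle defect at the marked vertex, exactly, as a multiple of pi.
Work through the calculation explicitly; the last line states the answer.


Sum of corner angles at P2: (3/2)*pi
defect = 2*pi - (3/2)*pi

Answer: defect(P2) = pi/2


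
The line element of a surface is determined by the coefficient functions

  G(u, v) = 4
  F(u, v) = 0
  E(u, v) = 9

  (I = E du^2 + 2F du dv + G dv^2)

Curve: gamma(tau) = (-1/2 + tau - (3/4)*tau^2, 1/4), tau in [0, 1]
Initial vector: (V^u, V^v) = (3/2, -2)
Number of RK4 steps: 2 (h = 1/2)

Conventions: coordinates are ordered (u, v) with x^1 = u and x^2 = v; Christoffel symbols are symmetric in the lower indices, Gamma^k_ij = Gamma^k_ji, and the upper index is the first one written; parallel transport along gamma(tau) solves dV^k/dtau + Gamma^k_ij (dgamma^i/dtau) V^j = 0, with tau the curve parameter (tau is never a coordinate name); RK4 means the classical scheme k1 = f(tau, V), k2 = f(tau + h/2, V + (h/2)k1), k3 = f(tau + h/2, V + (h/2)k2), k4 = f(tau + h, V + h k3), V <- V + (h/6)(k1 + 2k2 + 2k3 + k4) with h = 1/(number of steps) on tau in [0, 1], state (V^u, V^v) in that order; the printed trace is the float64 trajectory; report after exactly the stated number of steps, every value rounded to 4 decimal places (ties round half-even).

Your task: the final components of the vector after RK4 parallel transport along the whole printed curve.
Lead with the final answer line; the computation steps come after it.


Answer: V^u = 1.5000, V^v = -2.0000

gamma'(tau) = (1 - (3/2)*tau, 0); f(tau, V)^k = -Gamma^k_ij(gamma(tau)) gamma'^i(tau) V^j; h = 1/2; intermediate values shown to 6 dp
curve data and Christoffel symbols at the stage parameters:
  tau = 0.000000: gamma = (-0.500000, 0.250000), gamma' = (1.000000, 0.000000); Gamma_uuu = 0.000000, Gamma_uuv = 0.000000, Gamma_uvv = 0.000000, Gamma_vuu = 0.000000, Gamma_vuv = 0.000000, Gamma_vvv = 0.000000
  tau = 0.250000: gamma = (-0.296875, 0.250000), gamma' = (0.625000, 0.000000); Gamma_uuu = 0.000000, Gamma_uuv = 0.000000, Gamma_uvv = 0.000000, Gamma_vuu = 0.000000, Gamma_vuv = 0.000000, Gamma_vvv = 0.000000
  tau = 0.500000: gamma = (-0.187500, 0.250000), gamma' = (0.250000, 0.000000); Gamma_uuu = 0.000000, Gamma_uuv = 0.000000, Gamma_uvv = 0.000000, Gamma_vuu = 0.000000, Gamma_vuv = 0.000000, Gamma_vvv = 0.000000
  tau = 0.750000: gamma = (-0.171875, 0.250000), gamma' = (-0.125000, 0.000000); Gamma_uuu = 0.000000, Gamma_uuv = 0.000000, Gamma_uvv = 0.000000, Gamma_vuu = 0.000000, Gamma_vuv = 0.000000, Gamma_vvv = 0.000000
  tau = 1.000000: gamma = (-0.250000, 0.250000), gamma' = (-0.500000, 0.000000); Gamma_uuu = 0.000000, Gamma_uuv = 0.000000, Gamma_uvv = 0.000000, Gamma_vuu = 0.000000, Gamma_vuv = 0.000000, Gamma_vvv = 0.000000
step 0: V^u = 1.5000, V^v = -2.0000
step 1: k1 = (0.000000, 0.000000), k2 = (0.000000, 0.000000), k3 = (0.000000, 0.000000), k4 = (0.000000, 0.000000); V <- V + (h/6)(k1 + 2k2 + 2k3 + k4): V^u = 1.5000, V^v = -2.0000
step 2: k1 = (0.000000, 0.000000), k2 = (0.000000, 0.000000), k3 = (0.000000, 0.000000), k4 = (0.000000, 0.000000); V <- V + (h/6)(k1 + 2k2 + 2k3 + k4): V^u = 1.5000, V^v = -2.0000


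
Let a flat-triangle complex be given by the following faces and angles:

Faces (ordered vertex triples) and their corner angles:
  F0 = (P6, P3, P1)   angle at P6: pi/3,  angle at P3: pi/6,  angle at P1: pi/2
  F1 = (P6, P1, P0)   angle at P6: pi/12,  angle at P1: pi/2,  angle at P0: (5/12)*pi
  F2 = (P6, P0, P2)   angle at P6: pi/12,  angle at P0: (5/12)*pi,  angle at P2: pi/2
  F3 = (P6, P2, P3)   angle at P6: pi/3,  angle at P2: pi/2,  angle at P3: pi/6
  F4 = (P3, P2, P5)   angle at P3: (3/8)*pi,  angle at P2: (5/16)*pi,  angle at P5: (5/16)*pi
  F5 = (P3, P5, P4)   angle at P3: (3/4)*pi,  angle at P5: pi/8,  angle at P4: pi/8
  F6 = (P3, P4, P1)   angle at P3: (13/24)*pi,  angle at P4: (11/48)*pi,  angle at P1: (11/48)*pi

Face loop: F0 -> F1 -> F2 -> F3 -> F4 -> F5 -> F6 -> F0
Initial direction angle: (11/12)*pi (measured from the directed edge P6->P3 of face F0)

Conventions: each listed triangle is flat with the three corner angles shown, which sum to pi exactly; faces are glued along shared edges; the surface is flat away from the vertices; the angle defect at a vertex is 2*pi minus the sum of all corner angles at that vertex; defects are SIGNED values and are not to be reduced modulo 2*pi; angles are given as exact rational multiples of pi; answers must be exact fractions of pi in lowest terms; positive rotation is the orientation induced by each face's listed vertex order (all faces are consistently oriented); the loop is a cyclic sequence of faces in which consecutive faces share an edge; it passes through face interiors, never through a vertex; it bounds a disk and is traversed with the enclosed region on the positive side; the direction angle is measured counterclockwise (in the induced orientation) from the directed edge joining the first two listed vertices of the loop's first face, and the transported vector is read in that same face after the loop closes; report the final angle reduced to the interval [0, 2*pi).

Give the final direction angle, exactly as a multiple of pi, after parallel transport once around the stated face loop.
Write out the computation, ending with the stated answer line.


enclosed vertex P3: corner angles sum to 2*pi, defect = 2*pi - 2*pi = 0
enclosed vertex P6: corner angles sum to (5/6)*pi, defect = 2*pi - (5/6)*pi = (7/6)*pi
by Gauss-Bonnet the loop rotates the vector by the enclosed defect sum (positive orientation, mod 2*pi)
final angle = (11/12)*pi + (7/6)*pi = pi/12 (mod 2*pi)

Answer: final direction angle = pi/12


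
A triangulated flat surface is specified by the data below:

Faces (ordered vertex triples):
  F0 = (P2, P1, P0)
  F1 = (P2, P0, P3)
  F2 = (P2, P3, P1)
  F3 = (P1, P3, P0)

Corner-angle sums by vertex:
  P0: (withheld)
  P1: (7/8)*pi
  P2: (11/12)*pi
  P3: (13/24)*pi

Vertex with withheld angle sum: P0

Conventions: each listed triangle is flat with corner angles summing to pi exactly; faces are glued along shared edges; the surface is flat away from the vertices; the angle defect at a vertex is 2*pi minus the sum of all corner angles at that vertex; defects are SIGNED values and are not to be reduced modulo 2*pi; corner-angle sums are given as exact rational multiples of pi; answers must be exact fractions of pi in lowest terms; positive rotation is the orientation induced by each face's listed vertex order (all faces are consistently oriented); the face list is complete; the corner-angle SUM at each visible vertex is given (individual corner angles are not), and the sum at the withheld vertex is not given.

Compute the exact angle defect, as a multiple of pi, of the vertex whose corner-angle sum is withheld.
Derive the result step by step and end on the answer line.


V = 4, E = 6, F = 4; chi = V - E + F = 2
Gauss-Bonnet: total defect = 2*pi*chi = 4*pi; visible defects sum to (11/3)*pi

Answer: defect(P0) = pi/3


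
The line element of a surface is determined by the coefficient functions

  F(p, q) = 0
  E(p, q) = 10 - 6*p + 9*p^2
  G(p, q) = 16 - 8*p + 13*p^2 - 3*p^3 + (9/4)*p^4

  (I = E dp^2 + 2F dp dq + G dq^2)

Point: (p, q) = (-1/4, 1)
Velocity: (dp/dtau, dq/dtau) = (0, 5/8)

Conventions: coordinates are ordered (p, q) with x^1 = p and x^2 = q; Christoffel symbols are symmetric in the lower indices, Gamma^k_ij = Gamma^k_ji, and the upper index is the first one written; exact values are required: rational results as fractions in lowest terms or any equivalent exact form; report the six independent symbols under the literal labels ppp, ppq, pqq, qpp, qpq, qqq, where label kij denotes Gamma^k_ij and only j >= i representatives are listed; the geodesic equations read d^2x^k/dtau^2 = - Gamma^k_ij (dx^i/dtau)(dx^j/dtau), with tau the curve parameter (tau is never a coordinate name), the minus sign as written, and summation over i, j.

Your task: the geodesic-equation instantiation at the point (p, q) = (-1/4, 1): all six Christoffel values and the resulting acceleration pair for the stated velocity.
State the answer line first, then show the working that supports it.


Answer: Gamma_ppp = -84/193, Gamma_ppq = 0, Gamma_pqq = 973/1544, Gamma_qpp = 0, Gamma_qpq = -56/139, Gamma_qqq = 0; accelerations (d^2p/dtau^2, d^2q/dtau^2) = (-24325/98816, 0)

E = 193/16, F = 0, G = 19321/1024 at the point
E_p = -21/2, E_q = 0, F_p = 0, F_q = 0, G_p = -973/64, G_q = 0
EG - F^2 = 3728953/16384;  g^inv = (16384/3728953) * [[19321/1024, 0], [0, 193/16]]
first-kind symbols [ij,l] = (1/2)(d_i g_jl + d_j g_il - d_l g_ij): [pp,p] = E_p/2 = -21/4, [pp,q] = F_p - E_q/2 = 0, [pq,p] = E_q/2 = 0, [pq,q] = G_p/2 = -973/128, [qq,p] = F_q - G_p/2 = 973/128, [qq,q] = G_q/2 = 0
Gamma^p_ij = (G*[ij,p] - F*[ij,q])/(EG - F^2), Gamma^q_ij = (E*[ij,q] - F*[ij,p])/(EG - F^2)
Gamma_ppp = -84/193, Gamma_ppq = 0, Gamma_pqq = 973/1544, Gamma_qpp = 0, Gamma_qpq = -56/139, Gamma_qqq = 0
d^2p/dtau^2 = -(Gamma_ppp*(0)^2 + 2*Gamma_ppq*(0)*(5/8) + Gamma_pqq*(5/8)^2) = -24325/98816
d^2q/dtau^2 = -(Gamma_qpp*(0)^2 + 2*Gamma_qpq*(0)*(5/8) + Gamma_qqq*(5/8)^2) = 0


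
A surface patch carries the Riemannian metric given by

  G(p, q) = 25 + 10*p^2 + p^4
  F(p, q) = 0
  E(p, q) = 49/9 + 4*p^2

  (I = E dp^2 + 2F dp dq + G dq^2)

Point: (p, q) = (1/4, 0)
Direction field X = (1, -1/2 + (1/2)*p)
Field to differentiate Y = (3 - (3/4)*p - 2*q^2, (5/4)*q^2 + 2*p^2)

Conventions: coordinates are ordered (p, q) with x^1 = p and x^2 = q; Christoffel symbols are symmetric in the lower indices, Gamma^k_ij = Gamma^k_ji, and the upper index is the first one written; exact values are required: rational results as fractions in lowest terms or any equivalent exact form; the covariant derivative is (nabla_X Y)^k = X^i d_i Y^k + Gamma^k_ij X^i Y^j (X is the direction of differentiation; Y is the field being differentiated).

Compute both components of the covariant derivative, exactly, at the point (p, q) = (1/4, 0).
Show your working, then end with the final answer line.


E = 205/36, F = 0, G = 6561/256 at the point
E_p = 2, E_q = 0, F_p = 0, F_q = 0, G_p = 81/16, G_q = 0
EG - F^2 = 149445/1024;  g^inv = (1024/149445) * [[6561/256, 0], [0, 205/36]]
first-kind symbols [ij,l] = (1/2)(d_i g_jl + d_j g_il - d_l g_ij): [pp,p] = E_p/2 = 1, [pp,q] = F_p - E_q/2 = 0, [pq,p] = E_q/2 = 0, [pq,q] = G_p/2 = 81/32, [qq,p] = F_q - G_p/2 = -81/32, [qq,q] = G_q/2 = 0
Gamma^p_ij = (G*[ij,p] - F*[ij,q])/(EG - F^2), Gamma^q_ij = (E*[ij,q] - F*[ij,p])/(EG - F^2)
Gamma_ppp = 36/205, Gamma_ppq = 0, Gamma_pqq = -729/1640, Gamma_qpp = 0, Gamma_qpq = 8/81, Gamma_qqq = 0
X = (1, -3/8), Y = (45/16, 1/8) at the point

Answer: (nabla_X Y)^p = -24693/104960, (nabla_X Y)^q = 1177/1296


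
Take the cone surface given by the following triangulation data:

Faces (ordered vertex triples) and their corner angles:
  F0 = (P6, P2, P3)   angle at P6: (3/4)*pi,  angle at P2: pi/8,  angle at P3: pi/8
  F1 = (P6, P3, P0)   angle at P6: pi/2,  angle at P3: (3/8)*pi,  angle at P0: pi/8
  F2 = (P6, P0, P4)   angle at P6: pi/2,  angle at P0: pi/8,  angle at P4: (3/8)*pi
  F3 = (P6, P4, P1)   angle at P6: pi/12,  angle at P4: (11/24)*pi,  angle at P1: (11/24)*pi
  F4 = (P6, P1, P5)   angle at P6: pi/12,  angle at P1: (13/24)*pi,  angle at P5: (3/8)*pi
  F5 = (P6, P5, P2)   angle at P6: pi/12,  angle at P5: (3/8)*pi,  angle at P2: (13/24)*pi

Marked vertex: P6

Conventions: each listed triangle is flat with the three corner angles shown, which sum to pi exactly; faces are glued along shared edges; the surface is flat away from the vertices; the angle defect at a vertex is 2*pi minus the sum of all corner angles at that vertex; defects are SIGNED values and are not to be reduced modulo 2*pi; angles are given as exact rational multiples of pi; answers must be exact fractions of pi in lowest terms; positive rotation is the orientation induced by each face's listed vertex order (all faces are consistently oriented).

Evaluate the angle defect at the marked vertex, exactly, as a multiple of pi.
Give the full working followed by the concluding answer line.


Sum of corner angles at P6: 2*pi
defect = 2*pi - 2*pi

Answer: defect(P6) = 0


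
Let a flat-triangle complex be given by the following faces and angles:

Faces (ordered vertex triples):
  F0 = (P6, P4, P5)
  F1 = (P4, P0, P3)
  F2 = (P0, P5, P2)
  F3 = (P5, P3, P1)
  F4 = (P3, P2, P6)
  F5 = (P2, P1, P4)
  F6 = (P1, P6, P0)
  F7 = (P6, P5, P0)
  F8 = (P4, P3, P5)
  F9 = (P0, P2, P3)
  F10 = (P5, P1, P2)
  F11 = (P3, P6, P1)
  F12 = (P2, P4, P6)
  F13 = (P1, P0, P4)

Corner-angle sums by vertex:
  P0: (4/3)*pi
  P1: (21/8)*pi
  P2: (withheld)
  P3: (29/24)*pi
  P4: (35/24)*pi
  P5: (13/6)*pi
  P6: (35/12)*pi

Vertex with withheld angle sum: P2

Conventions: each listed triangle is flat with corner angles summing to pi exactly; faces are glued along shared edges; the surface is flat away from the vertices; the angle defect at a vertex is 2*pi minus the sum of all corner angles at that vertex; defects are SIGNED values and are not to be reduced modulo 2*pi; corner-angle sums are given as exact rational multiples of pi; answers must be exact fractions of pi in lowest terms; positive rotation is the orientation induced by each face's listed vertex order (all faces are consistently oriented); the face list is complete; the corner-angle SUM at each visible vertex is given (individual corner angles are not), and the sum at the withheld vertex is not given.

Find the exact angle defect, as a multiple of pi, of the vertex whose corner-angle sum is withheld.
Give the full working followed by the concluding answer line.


V = 7, E = 21, F = 14; chi = V - E + F = 0
Gauss-Bonnet: total defect = 2*pi*chi = 0; visible defects sum to (7/24)*pi

Answer: defect(P2) = (-7/24)*pi


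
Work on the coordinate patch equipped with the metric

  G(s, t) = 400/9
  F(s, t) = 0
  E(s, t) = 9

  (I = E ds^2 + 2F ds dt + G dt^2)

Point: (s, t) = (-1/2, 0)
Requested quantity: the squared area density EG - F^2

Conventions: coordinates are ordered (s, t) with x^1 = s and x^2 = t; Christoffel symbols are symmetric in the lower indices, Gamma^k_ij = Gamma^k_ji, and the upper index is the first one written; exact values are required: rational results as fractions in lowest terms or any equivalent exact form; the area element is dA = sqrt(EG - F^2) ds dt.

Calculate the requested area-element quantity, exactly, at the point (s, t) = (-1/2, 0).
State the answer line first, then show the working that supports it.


Answer: EG - F^2 = 400

E = 9, F = 0, G = 400/9; EG - F^2 = 400


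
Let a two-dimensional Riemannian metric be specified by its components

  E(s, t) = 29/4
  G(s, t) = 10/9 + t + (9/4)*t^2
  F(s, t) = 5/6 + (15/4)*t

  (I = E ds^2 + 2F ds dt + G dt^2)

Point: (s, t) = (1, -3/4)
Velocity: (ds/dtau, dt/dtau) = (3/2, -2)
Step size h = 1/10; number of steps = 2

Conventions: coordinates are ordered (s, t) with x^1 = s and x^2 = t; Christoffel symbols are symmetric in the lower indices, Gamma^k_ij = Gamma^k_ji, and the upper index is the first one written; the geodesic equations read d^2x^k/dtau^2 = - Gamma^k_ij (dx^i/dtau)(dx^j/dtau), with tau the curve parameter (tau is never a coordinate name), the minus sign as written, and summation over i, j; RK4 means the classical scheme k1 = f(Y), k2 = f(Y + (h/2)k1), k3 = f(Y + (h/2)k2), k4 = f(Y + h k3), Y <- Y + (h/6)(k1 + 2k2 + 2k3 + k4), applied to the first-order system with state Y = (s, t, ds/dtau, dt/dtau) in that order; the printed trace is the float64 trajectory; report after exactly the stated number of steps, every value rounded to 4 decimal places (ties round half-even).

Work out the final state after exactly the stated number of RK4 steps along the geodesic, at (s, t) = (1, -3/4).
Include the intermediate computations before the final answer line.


f(Y) = (ds/dtau, dt/dtau, -Gamma^s_ij Y'^i Y'^j, -Gamma^t_ij Y'^i Y'^j) with the Gammas evaluated at the stage position; h = 0.100000; intermediate values shown to 6 dp
step 0: s = 1.0000, t = -0.7500, ds/dtau = 1.5000, dt/dtau = -2.0000
step 1:
  k1: at (s, t) = (1.000000, -0.750000), (ds/dtau, dt/dtau) = (1.500000, -2.000000); Gamma_sss = 0.000000, Gamma_sst = 0.000000, Gamma_stt = 0.476086, Gamma_tss = 0.000000, Gamma_tst = 0.000000, Gamma_ttt = -0.150760; k1 = (1.500000, -2.000000, -1.904342, 0.603042)
  k2: at (s, t) = (1.075000, -0.850000), (ds/dtau, dt/dtau) = (1.404783, -1.969848); Gamma_sss = 0.000000, Gamma_sst = 0.000000, Gamma_stt = 0.460873, Gamma_tss = 0.000000, Gamma_tst = 0.000000, Gamma_ttt = -0.173595; k2 = (1.404783, -1.969848, -1.788325, 0.673602)
  k3: at (s, t) = (1.070239, -0.848492), (ds/dtau, dt/dtau) = (1.410584, -1.966320); Gamma_sss = 0.000000, Gamma_sst = 0.000000, Gamma_stt = 0.461114, Gamma_tss = 0.000000, Gamma_tst = 0.000000, Gamma_ttt = -0.173269; k3 = (1.410584, -1.966320, -1.782857, 0.669930)
  k4: at (s, t) = (1.141058, -0.946632), (ds/dtau, dt/dtau) = (1.321714, -1.933007); Gamma_sss = 0.000000, Gamma_sst = 0.000000, Gamma_stt = 0.444801, Gamma_tss = 0.000000, Gamma_tst = 0.000000, Gamma_ttt = -0.193331; k4 = (1.321714, -1.933007, -1.662007, 0.722384)
  Y <- Y + (h/6)(k1 + 2k2 + 2k3 + k4): s = 1.1409, t = -0.9468, ds/dtau = 1.3215, dt/dtau = -1.9331
step 2:
  k1: at (s, t) = (1.140874, -0.946756), (ds/dtau, dt/dtau) = (1.321521, -1.933125); Gamma_sss = 0.000000, Gamma_sst = 0.000000, Gamma_stt = 0.444780, Gamma_tss = 0.000000, Gamma_tst = 0.000000, Gamma_ttt = -0.193355; k1 = (1.321521, -1.933125, -1.662131, 0.722562)
  k2: at (s, t) = (1.206950, -1.043412), (ds/dtau, dt/dtau) = (1.238415, -1.896997); Gamma_sss = 0.000000, Gamma_sst = 0.000000, Gamma_stt = 0.427726, Gamma_tss = 0.000000, Gamma_tst = 0.000000, Gamma_ttt = -0.210747; k2 = (1.238415, -1.896997, -1.539214, 0.758392)
  k3: at (s, t) = (1.202795, -1.041606), (ds/dtau, dt/dtau) = (1.244561, -1.895206); Gamma_sss = 0.000000, Gamma_sst = 0.000000, Gamma_stt = 0.428052, Gamma_tss = 0.000000, Gamma_tst = 0.000000, Gamma_ttt = -0.210443; k3 = (1.244561, -1.895206, -1.537478, 0.755870)
  k4: at (s, t) = (1.265330, -1.136276), (ds/dtau, dt/dtau) = (1.167774, -1.857538); Gamma_sss = 0.000000, Gamma_sst = 0.000000, Gamma_stt = 0.410740, Gamma_tss = 0.000000, Gamma_tst = 0.000000, Gamma_ttt = -0.225263; k4 = (1.167774, -1.857538, -1.417237, 0.777259)
  Y <- Y + (h/6)(k1 + 2k2 + 2k3 + k4): s = 1.2651, t = -1.1363, ds/dtau = 1.1676, dt/dtau = -1.8577

Answer: s = 1.2651, t = -1.1363, ds/dtau = 1.1676, dt/dtau = -1.8577


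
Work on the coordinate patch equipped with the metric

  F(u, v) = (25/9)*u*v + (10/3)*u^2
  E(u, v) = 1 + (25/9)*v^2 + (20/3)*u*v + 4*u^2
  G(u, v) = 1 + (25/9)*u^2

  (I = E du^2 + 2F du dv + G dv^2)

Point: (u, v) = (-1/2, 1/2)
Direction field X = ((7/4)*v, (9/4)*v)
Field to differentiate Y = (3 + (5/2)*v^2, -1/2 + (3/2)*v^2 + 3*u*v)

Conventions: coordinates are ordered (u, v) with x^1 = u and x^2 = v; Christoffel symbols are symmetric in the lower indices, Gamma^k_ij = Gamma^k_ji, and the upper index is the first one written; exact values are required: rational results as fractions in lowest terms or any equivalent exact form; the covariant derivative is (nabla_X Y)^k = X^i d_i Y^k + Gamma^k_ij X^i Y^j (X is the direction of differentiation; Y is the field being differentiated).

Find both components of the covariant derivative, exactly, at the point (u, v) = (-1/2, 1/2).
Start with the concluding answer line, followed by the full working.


Answer: (nabla_X Y)^u = 1651/992, (nabla_X Y)^v = -4393/992

E = 37/36, F = 5/36, G = 61/36 at the point
E_u = -2/3, E_v = -5/9, F_u = -35/18, F_v = -25/18, G_u = -25/9, G_v = 0
EG - F^2 = 31/18;  g^inv = (18/31) * [[61/36, -5/36], [-5/36, 37/36]]
first-kind symbols [ij,l] = (1/2)(d_i g_jl + d_j g_il - d_l g_ij): [uu,u] = E_u/2 = -1/3, [uu,v] = F_u - E_v/2 = -5/3, [uv,u] = E_v/2 = -5/18, [uv,v] = G_u/2 = -25/18, [vv,u] = F_v - G_u/2 = 0, [vv,v] = G_v/2 = 0
Gamma^u_ij = (G*[ij,u] - F*[ij,v])/(EG - F^2), Gamma^v_ij = (E*[ij,v] - F*[ij,u])/(EG - F^2)
Gamma_uuu = -6/31, Gamma_uuv = -5/31, Gamma_uvv = 0, Gamma_vuu = -30/31, Gamma_vuv = -25/31, Gamma_vvv = 0
X = (7/8, 9/8), Y = (29/8, -7/8) at the point


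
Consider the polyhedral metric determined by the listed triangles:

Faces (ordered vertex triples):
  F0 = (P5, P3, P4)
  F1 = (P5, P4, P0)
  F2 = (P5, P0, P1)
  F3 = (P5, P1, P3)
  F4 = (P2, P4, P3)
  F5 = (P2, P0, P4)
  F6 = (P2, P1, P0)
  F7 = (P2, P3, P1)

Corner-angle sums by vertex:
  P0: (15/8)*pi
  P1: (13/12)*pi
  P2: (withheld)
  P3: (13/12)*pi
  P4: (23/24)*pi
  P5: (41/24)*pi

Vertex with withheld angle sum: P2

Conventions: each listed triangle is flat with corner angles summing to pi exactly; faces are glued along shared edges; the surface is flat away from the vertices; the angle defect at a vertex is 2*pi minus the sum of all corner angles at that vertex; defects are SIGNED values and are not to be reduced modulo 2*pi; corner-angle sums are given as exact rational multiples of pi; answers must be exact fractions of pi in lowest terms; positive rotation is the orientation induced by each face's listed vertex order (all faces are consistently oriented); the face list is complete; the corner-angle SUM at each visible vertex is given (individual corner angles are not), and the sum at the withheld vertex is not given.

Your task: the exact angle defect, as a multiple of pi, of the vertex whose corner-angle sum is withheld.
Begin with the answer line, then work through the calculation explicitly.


Answer: defect(P2) = (17/24)*pi

V = 6, E = 12, F = 8; chi = V - E + F = 2
Gauss-Bonnet: total defect = 2*pi*chi = 4*pi; visible defects sum to (79/24)*pi


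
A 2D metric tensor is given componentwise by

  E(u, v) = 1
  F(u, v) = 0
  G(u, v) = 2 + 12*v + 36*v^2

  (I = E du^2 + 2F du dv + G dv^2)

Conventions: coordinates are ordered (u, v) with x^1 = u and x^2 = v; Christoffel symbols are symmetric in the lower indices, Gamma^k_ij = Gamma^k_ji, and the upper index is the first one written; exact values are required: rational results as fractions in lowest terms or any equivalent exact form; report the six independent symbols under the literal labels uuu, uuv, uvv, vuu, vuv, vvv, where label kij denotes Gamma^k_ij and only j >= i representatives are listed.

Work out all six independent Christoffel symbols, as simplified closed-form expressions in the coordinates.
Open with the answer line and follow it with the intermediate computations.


Answer: Gamma_uuu = 0, Gamma_uuv = 0, Gamma_uvv = 0, Gamma_vuu = 0, Gamma_vuv = 0, Gamma_vvv = (18*v + 3)/(18*v^2 + 6*v + 1)

E = 1; F = 0; G = 2 + 12*v + 36*v^2
Gamma^k_ij = (1/2) g^{kl} (d_i g_jl + d_j g_il - d_l g_ij), with g^inv = (1/(EG-F^2)) [[G, -F], [-F, E]]
first partials: E_u = 0, E_v = 0, F_u = 0, F_v = 0, G_u = 0, G_v = 12 + 72*v
D = EG - F^2 = 2 + 12*v + 36*v^2
expanded: Gamma^u_uu = (G E_u - 2F F_u + F E_v)/(2D), Gamma^u_uv = (G E_v - F G_u)/(2D), Gamma^u_vv = (2G F_v - G G_u - F G_v)/(2D), Gamma^v_uu = (2E F_u - E E_v - F E_u)/(2D), Gamma^v_uv = (E G_u - F E_v)/(2D), Gamma^v_vv = (E G_v - 2F F_v + F G_u)/(2D); substitute and cancel common factors


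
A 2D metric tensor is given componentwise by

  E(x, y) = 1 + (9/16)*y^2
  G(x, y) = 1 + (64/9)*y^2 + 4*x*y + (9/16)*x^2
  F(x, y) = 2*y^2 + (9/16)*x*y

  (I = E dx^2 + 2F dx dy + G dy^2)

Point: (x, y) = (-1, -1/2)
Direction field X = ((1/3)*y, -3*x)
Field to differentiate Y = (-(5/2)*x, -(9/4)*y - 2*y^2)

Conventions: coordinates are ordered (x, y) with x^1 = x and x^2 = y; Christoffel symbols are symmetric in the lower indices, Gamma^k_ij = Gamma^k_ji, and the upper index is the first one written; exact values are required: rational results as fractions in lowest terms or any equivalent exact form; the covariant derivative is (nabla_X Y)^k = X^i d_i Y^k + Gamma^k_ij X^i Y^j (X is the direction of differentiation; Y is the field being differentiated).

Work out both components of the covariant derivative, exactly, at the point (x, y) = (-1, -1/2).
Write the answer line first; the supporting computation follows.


Answer: (nabla_X Y)^x = -23105/75768, (nabla_X Y)^y = -15024/3157

E = 73/64, F = 25/32, G = 769/144 at the point
E_x = 0, E_y = -9/16, F_x = -9/32, F_y = -41/16, G_x = -25/8, G_y = -100/9
EG - F^2 = 3157/576;  g^inv = (576/3157) * [[769/144, -25/32], [-25/32, 73/64]]
first-kind symbols [ij,l] = (1/2)(d_i g_jl + d_j g_il - d_l g_ij): [xx,x] = E_x/2 = 0, [xx,y] = F_x - E_y/2 = 0, [xy,x] = E_y/2 = -9/32, [xy,y] = G_x/2 = -25/16, [yy,x] = F_y - G_x/2 = -1, [yy,y] = G_y/2 = -50/9
Gamma^x_ij = (G*[ij,x] - F*[ij,y])/(EG - F^2), Gamma^y_ij = (E*[ij,y] - F*[ij,x])/(EG - F^2)
Gamma_xxx = 0, Gamma_xxy = -162/3157, Gamma_xyy = -576/3157, Gamma_yxx = 0, Gamma_yxy = -900/3157, Gamma_yyy = -3200/3157
X = (-1/6, 3), Y = (5/2, 5/8) at the point
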